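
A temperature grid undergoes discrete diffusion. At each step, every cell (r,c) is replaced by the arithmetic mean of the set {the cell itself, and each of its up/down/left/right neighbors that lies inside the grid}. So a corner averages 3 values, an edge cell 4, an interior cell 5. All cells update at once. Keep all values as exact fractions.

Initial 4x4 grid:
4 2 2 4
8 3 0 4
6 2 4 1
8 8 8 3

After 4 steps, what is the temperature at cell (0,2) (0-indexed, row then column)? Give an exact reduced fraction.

Step 1: cell (0,2) = 2
Step 2: cell (0,2) = 641/240
Step 3: cell (0,2) = 19571/7200
Step 4: cell (0,2) = 25673/8640
Full grid after step 4:
  64933/16200 749449/216000 25673/8640 43859/16200
  960499/216000 88247/22500 18061/5625 25859/8640
  226423/43200 418381/90000 119051/30000 252473/72000
  184813/32400 228703/43200 325073/72000 14689/3600

Answer: 25673/8640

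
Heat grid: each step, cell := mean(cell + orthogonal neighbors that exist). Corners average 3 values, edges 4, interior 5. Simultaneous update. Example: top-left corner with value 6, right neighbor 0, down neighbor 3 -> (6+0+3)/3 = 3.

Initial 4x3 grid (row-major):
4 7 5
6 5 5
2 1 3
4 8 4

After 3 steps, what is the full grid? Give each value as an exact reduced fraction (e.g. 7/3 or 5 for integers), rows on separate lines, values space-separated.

Answer: 10723/2160 72217/14400 2707/540
16253/3600 13669/3000 33031/7200
923/225 12569/3000 10037/2400
8983/2160 59477/14400 191/45

Derivation:
After step 1:
  17/3 21/4 17/3
  17/4 24/5 9/2
  13/4 19/5 13/4
  14/3 17/4 5
After step 2:
  91/18 1283/240 185/36
  539/120 113/25 1093/240
  479/120 387/100 331/80
  73/18 1063/240 25/6
After step 3:
  10723/2160 72217/14400 2707/540
  16253/3600 13669/3000 33031/7200
  923/225 12569/3000 10037/2400
  8983/2160 59477/14400 191/45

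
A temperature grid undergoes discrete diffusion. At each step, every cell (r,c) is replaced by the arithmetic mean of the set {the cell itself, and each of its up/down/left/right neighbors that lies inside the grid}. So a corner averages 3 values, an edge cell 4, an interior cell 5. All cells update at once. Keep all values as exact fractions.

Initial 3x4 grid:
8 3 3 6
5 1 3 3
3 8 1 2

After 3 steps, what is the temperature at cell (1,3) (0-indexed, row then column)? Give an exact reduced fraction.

Step 1: cell (1,3) = 7/2
Step 2: cell (1,3) = 117/40
Step 3: cell (1,3) = 2613/800
Full grid after step 3:
  1927/432 14011/3600 277/75 101/30
  60989/14400 11903/3000 6387/2000 2613/800
  469/108 26147/7200 7889/2400 231/80

Answer: 2613/800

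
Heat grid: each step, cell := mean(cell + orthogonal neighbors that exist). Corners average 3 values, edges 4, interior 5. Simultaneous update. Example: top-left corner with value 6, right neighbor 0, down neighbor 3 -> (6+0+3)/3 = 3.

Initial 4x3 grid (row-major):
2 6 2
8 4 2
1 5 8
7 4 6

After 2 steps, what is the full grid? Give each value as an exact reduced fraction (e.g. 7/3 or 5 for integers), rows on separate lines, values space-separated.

Answer: 151/36 103/24 65/18
29/6 413/100 211/48
87/20 127/25 393/80
59/12 199/40 67/12

Derivation:
After step 1:
  16/3 7/2 10/3
  15/4 5 4
  21/4 22/5 21/4
  4 11/2 6
After step 2:
  151/36 103/24 65/18
  29/6 413/100 211/48
  87/20 127/25 393/80
  59/12 199/40 67/12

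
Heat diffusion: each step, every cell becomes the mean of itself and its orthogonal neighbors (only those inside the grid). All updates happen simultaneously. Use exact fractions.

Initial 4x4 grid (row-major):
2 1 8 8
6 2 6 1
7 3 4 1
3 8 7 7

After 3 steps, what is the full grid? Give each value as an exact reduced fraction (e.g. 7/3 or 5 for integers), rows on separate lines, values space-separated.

Answer: 113/30 4841/1200 3259/720 10177/2160
1637/400 2069/500 26347/6000 6437/1440
5611/1200 9487/2000 2281/500 10739/2400
3821/720 12437/2400 12229/2400 214/45

Derivation:
After step 1:
  3 13/4 23/4 17/3
  17/4 18/5 21/5 4
  19/4 24/5 21/5 13/4
  6 21/4 13/2 5
After step 2:
  7/2 39/10 283/60 185/36
  39/10 201/50 87/20 1027/240
  99/20 113/25 459/100 329/80
  16/3 451/80 419/80 59/12
After step 3:
  113/30 4841/1200 3259/720 10177/2160
  1637/400 2069/500 26347/6000 6437/1440
  5611/1200 9487/2000 2281/500 10739/2400
  3821/720 12437/2400 12229/2400 214/45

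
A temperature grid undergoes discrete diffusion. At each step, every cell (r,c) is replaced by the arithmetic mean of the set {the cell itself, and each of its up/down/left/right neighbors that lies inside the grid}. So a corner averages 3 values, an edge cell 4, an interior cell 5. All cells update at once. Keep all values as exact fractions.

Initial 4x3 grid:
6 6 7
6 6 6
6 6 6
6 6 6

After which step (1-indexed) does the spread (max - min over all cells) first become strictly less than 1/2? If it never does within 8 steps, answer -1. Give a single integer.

Step 1: max=19/3, min=6, spread=1/3
  -> spread < 1/2 first at step 1
Step 2: max=113/18, min=6, spread=5/18
Step 3: max=1337/216, min=6, spread=41/216
Step 4: max=159737/25920, min=6, spread=4217/25920
Step 5: max=9540349/1555200, min=43279/7200, spread=38417/311040
Step 6: max=571072211/93312000, min=866597/144000, spread=1903471/18662400
Step 7: max=34193309089/5598720000, min=26035759/4320000, spread=18038617/223948800
Step 8: max=2048807382851/335923200000, min=2345726759/388800000, spread=883978523/13436928000

Answer: 1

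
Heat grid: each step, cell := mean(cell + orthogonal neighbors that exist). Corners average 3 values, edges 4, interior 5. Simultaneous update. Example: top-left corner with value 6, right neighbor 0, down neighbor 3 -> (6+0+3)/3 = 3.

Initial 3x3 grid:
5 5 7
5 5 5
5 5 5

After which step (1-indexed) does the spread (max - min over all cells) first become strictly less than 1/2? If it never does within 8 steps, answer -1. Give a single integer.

Answer: 3

Derivation:
Step 1: max=17/3, min=5, spread=2/3
Step 2: max=50/9, min=5, spread=5/9
Step 3: max=581/108, min=5, spread=41/108
  -> spread < 1/2 first at step 3
Step 4: max=34531/6480, min=911/180, spread=347/1296
Step 5: max=2050937/388800, min=9157/1800, spread=2921/15552
Step 6: max=122468539/23328000, min=1105483/216000, spread=24611/186624
Step 7: max=7317122033/1399680000, min=24956741/4860000, spread=207329/2239488
Step 8: max=437933952451/83980800000, min=1334801599/259200000, spread=1746635/26873856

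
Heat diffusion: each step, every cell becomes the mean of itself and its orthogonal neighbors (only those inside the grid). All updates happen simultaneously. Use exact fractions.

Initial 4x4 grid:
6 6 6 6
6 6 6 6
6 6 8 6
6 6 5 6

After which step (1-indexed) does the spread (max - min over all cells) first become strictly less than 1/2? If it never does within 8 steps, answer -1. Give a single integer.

Answer: 2

Derivation:
Step 1: max=13/2, min=17/3, spread=5/6
Step 2: max=127/20, min=71/12, spread=13/30
  -> spread < 1/2 first at step 2
Step 3: max=893/144, min=6, spread=29/144
Step 4: max=22181/3600, min=32533/5400, spread=1477/10800
Step 5: max=3980857/648000, min=1813/300, spread=64777/648000
Step 6: max=198497159/32400000, min=818023/135000, spread=2171639/32400000
Step 7: max=142844833/23328000, min=1964749/324000, spread=276581/4665600
Step 8: max=32102291467/5248800000, min=2950398841/486000000, spread=1189919921/26244000000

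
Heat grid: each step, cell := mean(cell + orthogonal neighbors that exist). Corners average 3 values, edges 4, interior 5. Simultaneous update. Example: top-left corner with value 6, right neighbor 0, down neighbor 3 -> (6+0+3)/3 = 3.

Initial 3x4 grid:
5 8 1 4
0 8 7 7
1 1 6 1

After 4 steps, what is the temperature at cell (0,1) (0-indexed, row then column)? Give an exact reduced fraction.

Answer: 244013/54000

Derivation:
Step 1: cell (0,1) = 11/2
Step 2: cell (0,1) = 589/120
Step 3: cell (0,1) = 17233/3600
Step 4: cell (0,1) = 244013/54000
Full grid after step 4:
  276821/64800 244013/54000 86621/18000 206159/43200
  553013/144000 128551/30000 1639637/360000 4070953/864000
  7253/2025 832927/216000 943327/216000 583127/129600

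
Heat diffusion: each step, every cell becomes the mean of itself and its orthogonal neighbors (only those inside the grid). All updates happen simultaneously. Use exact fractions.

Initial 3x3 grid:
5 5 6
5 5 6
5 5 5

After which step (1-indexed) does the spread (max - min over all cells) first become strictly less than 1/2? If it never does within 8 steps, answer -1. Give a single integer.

Answer: 2

Derivation:
Step 1: max=17/3, min=5, spread=2/3
Step 2: max=197/36, min=5, spread=17/36
  -> spread < 1/2 first at step 2
Step 3: max=11647/2160, min=911/180, spread=143/432
Step 4: max=690749/129600, min=13763/2700, spread=1205/5184
Step 5: max=41179303/7776000, min=369541/72000, spread=10151/62208
Step 6: max=2458469141/466560000, min=100209209/19440000, spread=85517/746496
Step 7: max=147040390927/27993600000, min=12065753671/2332800000, spread=720431/8957952
Step 8: max=8801694194669/1679616000000, min=30232161863/5832000000, spread=6069221/107495424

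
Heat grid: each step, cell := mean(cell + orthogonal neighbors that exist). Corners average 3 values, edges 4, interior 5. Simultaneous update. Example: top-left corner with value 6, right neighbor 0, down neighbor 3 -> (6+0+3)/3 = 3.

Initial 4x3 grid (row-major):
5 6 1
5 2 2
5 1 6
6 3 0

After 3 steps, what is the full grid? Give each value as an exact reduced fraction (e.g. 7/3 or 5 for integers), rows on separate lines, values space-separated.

Answer: 557/135 26321/7200 1157/360
14563/3600 5207/1500 1823/600
13793/3600 5077/1500 1703/600
2041/540 23221/7200 353/120

Derivation:
After step 1:
  16/3 7/2 3
  17/4 16/5 11/4
  17/4 17/5 9/4
  14/3 5/2 3
After step 2:
  157/36 451/120 37/12
  511/120 171/50 14/5
  497/120 78/25 57/20
  137/36 407/120 31/12
After step 3:
  557/135 26321/7200 1157/360
  14563/3600 5207/1500 1823/600
  13793/3600 5077/1500 1703/600
  2041/540 23221/7200 353/120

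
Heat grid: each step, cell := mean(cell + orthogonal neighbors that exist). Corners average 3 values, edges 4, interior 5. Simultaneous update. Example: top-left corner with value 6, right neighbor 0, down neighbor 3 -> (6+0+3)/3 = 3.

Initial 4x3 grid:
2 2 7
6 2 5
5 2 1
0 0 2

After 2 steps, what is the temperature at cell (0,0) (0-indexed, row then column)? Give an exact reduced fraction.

Answer: 31/9

Derivation:
Step 1: cell (0,0) = 10/3
Step 2: cell (0,0) = 31/9
Full grid after step 2:
  31/9 293/80 35/9
  103/30 323/100 859/240
  8/3 243/100 37/16
  71/36 17/12 3/2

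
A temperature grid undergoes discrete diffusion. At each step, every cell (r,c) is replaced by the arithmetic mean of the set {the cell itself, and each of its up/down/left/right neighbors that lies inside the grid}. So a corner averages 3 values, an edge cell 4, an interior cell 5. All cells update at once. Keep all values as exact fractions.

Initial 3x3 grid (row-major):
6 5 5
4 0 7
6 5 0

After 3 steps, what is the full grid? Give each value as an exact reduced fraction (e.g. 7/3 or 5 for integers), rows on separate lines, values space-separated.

After step 1:
  5 4 17/3
  4 21/5 3
  5 11/4 4
After step 2:
  13/3 283/60 38/9
  91/20 359/100 253/60
  47/12 319/80 13/4
After step 3:
  68/15 1897/450 592/135
  1639/400 25273/6000 13751/3600
  2989/720 17693/4800 2749/720

Answer: 68/15 1897/450 592/135
1639/400 25273/6000 13751/3600
2989/720 17693/4800 2749/720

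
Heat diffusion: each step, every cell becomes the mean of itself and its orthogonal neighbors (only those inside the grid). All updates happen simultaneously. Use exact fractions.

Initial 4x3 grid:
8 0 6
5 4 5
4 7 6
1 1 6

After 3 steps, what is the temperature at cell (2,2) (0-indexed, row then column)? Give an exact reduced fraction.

Step 1: cell (2,2) = 6
Step 2: cell (2,2) = 1199/240
Step 3: cell (2,2) = 34181/7200
Full grid after step 3:
  602/135 10837/2400 9667/2160
  4027/900 9081/2000 34141/7200
  4901/1200 13099/3000 34181/7200
  2623/720 58207/14400 599/135

Answer: 34181/7200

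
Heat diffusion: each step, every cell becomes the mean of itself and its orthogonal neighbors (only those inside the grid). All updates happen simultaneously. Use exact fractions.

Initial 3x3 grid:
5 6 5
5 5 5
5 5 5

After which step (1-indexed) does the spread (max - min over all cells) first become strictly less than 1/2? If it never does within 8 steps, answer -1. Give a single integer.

Answer: 1

Derivation:
Step 1: max=16/3, min=5, spread=1/3
  -> spread < 1/2 first at step 1
Step 2: max=1267/240, min=5, spread=67/240
Step 3: max=11237/2160, min=1007/200, spread=1807/10800
Step 4: max=4477963/864000, min=27361/5400, spread=33401/288000
Step 5: max=40109933/7776000, min=2743391/540000, spread=3025513/38880000
Step 6: max=16016926867/3110400000, min=146755949/28800000, spread=53531/995328
Step 7: max=959152925849/186624000000, min=39671116051/7776000000, spread=450953/11943936
Step 8: max=57496103560603/11197440000000, min=4766608610519/933120000000, spread=3799043/143327232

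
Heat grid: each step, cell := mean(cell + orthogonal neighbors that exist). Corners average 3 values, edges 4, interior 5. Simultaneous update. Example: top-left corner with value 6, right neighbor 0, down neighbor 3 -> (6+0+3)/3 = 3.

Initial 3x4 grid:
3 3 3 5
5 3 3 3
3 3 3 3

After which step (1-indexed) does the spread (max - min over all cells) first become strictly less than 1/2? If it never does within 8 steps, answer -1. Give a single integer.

Answer: 3

Derivation:
Step 1: max=11/3, min=3, spread=2/3
Step 2: max=427/120, min=3, spread=67/120
Step 3: max=1861/540, min=227/72, spread=317/1080
  -> spread < 1/2 first at step 3
Step 4: max=1465051/432000, min=19123/6000, spread=17639/86400
Step 5: max=13140641/3888000, min=4178087/1296000, spread=30319/194400
Step 6: max=782792959/233280000, min=252706853/77760000, spread=61681/583200
Step 7: max=46870226981/13996800000, min=187678567/57600000, spread=1580419/17496000
Step 8: max=2802830194879/839808000000, min=915456014293/279936000000, spread=7057769/104976000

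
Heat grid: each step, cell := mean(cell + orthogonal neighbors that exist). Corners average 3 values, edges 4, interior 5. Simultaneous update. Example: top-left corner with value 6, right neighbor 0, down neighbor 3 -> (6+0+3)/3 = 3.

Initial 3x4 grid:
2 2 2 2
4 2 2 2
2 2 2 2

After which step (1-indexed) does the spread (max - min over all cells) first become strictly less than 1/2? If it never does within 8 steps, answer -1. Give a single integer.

Step 1: max=8/3, min=2, spread=2/3
Step 2: max=307/120, min=2, spread=67/120
Step 3: max=2597/1080, min=2, spread=437/1080
  -> spread < 1/2 first at step 3
Step 4: max=1021531/432000, min=1009/500, spread=29951/86400
Step 5: max=8991821/3888000, min=6908/3375, spread=206761/777600
Step 6: max=3566595571/1555200000, min=5565671/2700000, spread=14430763/62208000
Step 7: max=211731741689/93312000000, min=449652727/216000000, spread=139854109/746496000
Step 8: max=12619911890251/5598720000000, min=40731228977/19440000000, spread=7114543559/44789760000

Answer: 3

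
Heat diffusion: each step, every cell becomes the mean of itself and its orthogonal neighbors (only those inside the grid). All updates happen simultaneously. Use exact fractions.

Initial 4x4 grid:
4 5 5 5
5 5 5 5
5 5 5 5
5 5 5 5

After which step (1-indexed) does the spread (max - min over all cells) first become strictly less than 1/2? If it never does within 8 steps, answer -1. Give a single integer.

Answer: 1

Derivation:
Step 1: max=5, min=14/3, spread=1/3
  -> spread < 1/2 first at step 1
Step 2: max=5, min=85/18, spread=5/18
Step 3: max=5, min=1039/216, spread=41/216
Step 4: max=5, min=31357/6480, spread=1043/6480
Step 5: max=5, min=946447/194400, spread=25553/194400
Step 6: max=89921/18000, min=28488541/5832000, spread=645863/5832000
Step 7: max=599029/120000, min=857158309/174960000, spread=16225973/174960000
Step 8: max=269299/54000, min=25766522017/5248800000, spread=409340783/5248800000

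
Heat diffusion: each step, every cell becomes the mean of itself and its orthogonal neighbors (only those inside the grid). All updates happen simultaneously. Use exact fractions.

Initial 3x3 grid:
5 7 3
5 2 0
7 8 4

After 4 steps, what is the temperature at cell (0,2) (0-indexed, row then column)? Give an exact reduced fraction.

Answer: 250889/64800

Derivation:
Step 1: cell (0,2) = 10/3
Step 2: cell (0,2) = 59/18
Step 3: cell (0,2) = 4027/1080
Step 4: cell (0,2) = 250889/64800
Full grid after step 4:
  152057/32400 1246817/288000 250889/64800
  4262201/864000 793981/180000 3470951/864000
  161957/32400 4026451/864000 89963/21600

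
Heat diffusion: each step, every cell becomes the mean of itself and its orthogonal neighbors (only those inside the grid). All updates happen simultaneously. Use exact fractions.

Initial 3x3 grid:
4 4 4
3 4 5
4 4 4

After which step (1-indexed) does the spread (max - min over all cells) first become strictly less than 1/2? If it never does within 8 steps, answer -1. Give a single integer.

Answer: 2

Derivation:
Step 1: max=13/3, min=11/3, spread=2/3
Step 2: max=203/48, min=181/48, spread=11/24
  -> spread < 1/2 first at step 2
Step 3: max=2393/576, min=2215/576, spread=89/288
Step 4: max=28403/6912, min=26893/6912, spread=755/3456
Step 5: max=338129/82944, min=325423/82944, spread=6353/41472
Step 6: max=4034843/995328, min=3927781/995328, spread=53531/497664
Step 7: max=48226697/11943936, min=47324791/11943936, spread=450953/5971968
Step 8: max=577107971/143327232, min=569509885/143327232, spread=3799043/71663616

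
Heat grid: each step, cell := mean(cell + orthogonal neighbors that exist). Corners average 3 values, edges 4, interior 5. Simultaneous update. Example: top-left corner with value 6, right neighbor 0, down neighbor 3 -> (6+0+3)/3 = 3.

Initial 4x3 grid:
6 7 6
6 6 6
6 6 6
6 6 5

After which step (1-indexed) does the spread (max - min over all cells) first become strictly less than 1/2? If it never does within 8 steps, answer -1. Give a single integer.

Step 1: max=19/3, min=17/3, spread=2/3
Step 2: max=1507/240, min=103/18, spread=401/720
Step 3: max=13397/2160, min=1255/216, spread=847/2160
  -> spread < 1/2 first at step 3
Step 4: max=5330011/864000, min=758819/129600, spread=813653/2592000
Step 5: max=47786501/7776000, min=45792271/7776000, spread=199423/777600
Step 6: max=2856754399/466560000, min=2759838449/466560000, spread=1938319/9331200
Step 7: max=170929890341/27993600000, min=166142500891/27993600000, spread=95747789/559872000
Step 8: max=10230649997119/1679616000000, min=9995644214369/1679616000000, spread=940023131/6718464000

Answer: 3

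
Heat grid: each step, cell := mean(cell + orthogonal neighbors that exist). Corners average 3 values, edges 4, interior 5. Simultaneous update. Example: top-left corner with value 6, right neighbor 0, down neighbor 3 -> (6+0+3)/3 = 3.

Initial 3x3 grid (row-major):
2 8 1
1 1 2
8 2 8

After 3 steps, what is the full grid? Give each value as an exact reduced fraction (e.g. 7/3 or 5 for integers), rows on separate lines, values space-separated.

Answer: 881/270 5867/1800 1777/540
12259/3600 6819/2000 6217/1800
7843/2160 53411/14400 887/240

Derivation:
After step 1:
  11/3 3 11/3
  3 14/5 3
  11/3 19/4 4
After step 2:
  29/9 197/60 29/9
  197/60 331/100 101/30
  137/36 913/240 47/12
After step 3:
  881/270 5867/1800 1777/540
  12259/3600 6819/2000 6217/1800
  7843/2160 53411/14400 887/240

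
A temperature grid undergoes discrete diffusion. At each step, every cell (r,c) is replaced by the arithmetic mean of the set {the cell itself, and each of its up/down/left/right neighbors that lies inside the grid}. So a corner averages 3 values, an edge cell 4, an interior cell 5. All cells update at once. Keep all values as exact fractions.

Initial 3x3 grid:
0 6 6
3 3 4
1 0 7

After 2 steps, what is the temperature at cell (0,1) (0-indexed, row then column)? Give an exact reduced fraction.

Step 1: cell (0,1) = 15/4
Step 2: cell (0,1) = 917/240
Full grid after step 2:
  17/6 917/240 169/36
  557/240 329/100 43/10
  35/18 219/80 137/36

Answer: 917/240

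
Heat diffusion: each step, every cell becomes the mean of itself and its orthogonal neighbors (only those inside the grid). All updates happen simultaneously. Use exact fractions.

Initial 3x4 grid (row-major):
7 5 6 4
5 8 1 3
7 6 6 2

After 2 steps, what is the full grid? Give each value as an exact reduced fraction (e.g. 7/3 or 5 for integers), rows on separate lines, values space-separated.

After step 1:
  17/3 13/2 4 13/3
  27/4 5 24/5 5/2
  6 27/4 15/4 11/3
After step 2:
  227/36 127/24 589/120 65/18
  281/48 149/25 401/100 153/40
  13/2 43/8 569/120 119/36

Answer: 227/36 127/24 589/120 65/18
281/48 149/25 401/100 153/40
13/2 43/8 569/120 119/36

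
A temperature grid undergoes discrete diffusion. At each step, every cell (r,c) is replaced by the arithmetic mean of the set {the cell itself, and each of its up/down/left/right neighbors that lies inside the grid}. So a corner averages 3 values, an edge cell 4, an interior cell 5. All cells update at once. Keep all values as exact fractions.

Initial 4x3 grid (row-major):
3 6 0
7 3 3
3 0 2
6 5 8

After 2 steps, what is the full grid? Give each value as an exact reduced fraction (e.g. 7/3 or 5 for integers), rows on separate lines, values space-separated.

After step 1:
  16/3 3 3
  4 19/5 2
  4 13/5 13/4
  14/3 19/4 5
After step 2:
  37/9 227/60 8/3
  257/60 77/25 241/80
  229/60 92/25 257/80
  161/36 1021/240 13/3

Answer: 37/9 227/60 8/3
257/60 77/25 241/80
229/60 92/25 257/80
161/36 1021/240 13/3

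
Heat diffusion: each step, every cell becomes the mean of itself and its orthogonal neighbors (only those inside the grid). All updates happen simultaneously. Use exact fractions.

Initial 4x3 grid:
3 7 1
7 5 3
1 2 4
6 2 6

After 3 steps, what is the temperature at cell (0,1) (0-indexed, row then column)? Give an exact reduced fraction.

Step 1: cell (0,1) = 4
Step 2: cell (0,1) = 68/15
Step 3: cell (0,1) = 928/225
Full grid after step 3:
  2467/540 928/225 2167/540
  14753/3600 6197/1500 13253/3600
  4681/1200 1799/500 4531/1200
  317/90 4471/1200 649/180

Answer: 928/225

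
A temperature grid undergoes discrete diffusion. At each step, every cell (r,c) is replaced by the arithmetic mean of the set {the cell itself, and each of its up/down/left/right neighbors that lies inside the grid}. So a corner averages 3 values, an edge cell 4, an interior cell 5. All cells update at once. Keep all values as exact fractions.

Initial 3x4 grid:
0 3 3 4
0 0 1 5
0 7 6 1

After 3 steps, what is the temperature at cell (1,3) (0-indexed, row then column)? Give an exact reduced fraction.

Step 1: cell (1,3) = 11/4
Step 2: cell (1,3) = 55/16
Step 3: cell (1,3) = 15593/4800
Full grid after step 3:
  979/720 4499/2400 6439/2400 113/36
  5461/3600 13211/6000 1463/500 15593/4800
  1103/540 9211/3600 479/150 167/48

Answer: 15593/4800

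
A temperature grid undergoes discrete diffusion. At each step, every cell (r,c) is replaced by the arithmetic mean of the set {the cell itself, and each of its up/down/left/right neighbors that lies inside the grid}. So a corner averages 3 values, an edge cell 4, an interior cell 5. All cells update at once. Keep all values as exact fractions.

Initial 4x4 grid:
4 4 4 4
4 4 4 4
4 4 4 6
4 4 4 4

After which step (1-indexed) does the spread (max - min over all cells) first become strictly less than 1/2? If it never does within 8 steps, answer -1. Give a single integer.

Answer: 3

Derivation:
Step 1: max=14/3, min=4, spread=2/3
Step 2: max=271/60, min=4, spread=31/60
Step 3: max=2371/540, min=4, spread=211/540
  -> spread < 1/2 first at step 3
Step 4: max=232843/54000, min=4, spread=16843/54000
Step 5: max=2082643/486000, min=18079/4500, spread=130111/486000
Step 6: max=61962367/14580000, min=1087159/270000, spread=3255781/14580000
Step 7: max=1849953691/437400000, min=1091107/270000, spread=82360351/437400000
Step 8: max=55239316891/13122000000, min=196906441/48600000, spread=2074577821/13122000000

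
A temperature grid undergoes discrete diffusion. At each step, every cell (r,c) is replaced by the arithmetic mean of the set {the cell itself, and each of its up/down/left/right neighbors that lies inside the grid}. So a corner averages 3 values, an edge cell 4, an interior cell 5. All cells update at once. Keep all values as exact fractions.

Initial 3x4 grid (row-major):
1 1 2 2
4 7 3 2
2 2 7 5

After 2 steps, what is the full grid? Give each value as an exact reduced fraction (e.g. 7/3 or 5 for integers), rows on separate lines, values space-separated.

Answer: 11/4 203/80 219/80 7/3
347/120 367/100 337/100 52/15
32/9 889/240 1057/240 143/36

Derivation:
After step 1:
  2 11/4 2 2
  7/2 17/5 21/5 3
  8/3 9/2 17/4 14/3
After step 2:
  11/4 203/80 219/80 7/3
  347/120 367/100 337/100 52/15
  32/9 889/240 1057/240 143/36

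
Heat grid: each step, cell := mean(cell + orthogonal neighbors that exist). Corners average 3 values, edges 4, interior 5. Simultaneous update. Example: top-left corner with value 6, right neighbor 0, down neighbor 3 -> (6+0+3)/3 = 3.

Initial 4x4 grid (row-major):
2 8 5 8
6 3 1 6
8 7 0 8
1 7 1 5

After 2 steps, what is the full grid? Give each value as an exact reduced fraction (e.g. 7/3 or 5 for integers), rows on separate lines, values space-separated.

After step 1:
  16/3 9/2 11/2 19/3
  19/4 5 3 23/4
  11/2 5 17/5 19/4
  16/3 4 13/4 14/3
After step 2:
  175/36 61/12 29/6 211/36
  247/48 89/20 453/100 119/24
  247/48 229/50 97/25 557/120
  89/18 211/48 919/240 38/9

Answer: 175/36 61/12 29/6 211/36
247/48 89/20 453/100 119/24
247/48 229/50 97/25 557/120
89/18 211/48 919/240 38/9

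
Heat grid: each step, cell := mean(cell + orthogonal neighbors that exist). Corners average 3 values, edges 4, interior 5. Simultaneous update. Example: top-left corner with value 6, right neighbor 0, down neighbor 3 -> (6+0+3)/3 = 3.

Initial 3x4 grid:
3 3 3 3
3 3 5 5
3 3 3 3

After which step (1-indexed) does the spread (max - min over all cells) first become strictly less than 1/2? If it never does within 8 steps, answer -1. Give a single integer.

Answer: 5

Derivation:
Step 1: max=4, min=3, spread=1
Step 2: max=227/60, min=3, spread=47/60
Step 3: max=13381/3600, min=617/200, spread=91/144
Step 4: max=787199/216000, min=3773/1200, spread=108059/216000
Step 5: max=46743661/12960000, min=762659/240000, spread=222403/518400
  -> spread < 1/2 first at step 5
Step 6: max=2773525799/777600000, min=138960643/43200000, spread=10889369/31104000
Step 7: max=165112455541/46656000000, min=8408191537/2592000000, spread=110120063/373248000
Step 8: max=9835039516319/2799360000000, min=169485327161/51840000000, spread=5462654797/22394880000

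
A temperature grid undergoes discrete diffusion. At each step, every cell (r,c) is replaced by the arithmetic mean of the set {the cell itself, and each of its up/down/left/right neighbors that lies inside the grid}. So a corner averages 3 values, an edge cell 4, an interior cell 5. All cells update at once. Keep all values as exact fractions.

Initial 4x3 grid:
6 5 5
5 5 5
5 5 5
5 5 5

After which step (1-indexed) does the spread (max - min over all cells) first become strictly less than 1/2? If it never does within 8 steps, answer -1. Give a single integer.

Step 1: max=16/3, min=5, spread=1/3
  -> spread < 1/2 first at step 1
Step 2: max=95/18, min=5, spread=5/18
Step 3: max=1121/216, min=5, spread=41/216
Step 4: max=133817/25920, min=5, spread=4217/25920
Step 5: max=7985149/1555200, min=36079/7200, spread=38417/311040
Step 6: max=477760211/93312000, min=722597/144000, spread=1903471/18662400
Step 7: max=28594589089/5598720000, min=21715759/4320000, spread=18038617/223948800
Step 8: max=1712884182851/335923200000, min=1956926759/388800000, spread=883978523/13436928000

Answer: 1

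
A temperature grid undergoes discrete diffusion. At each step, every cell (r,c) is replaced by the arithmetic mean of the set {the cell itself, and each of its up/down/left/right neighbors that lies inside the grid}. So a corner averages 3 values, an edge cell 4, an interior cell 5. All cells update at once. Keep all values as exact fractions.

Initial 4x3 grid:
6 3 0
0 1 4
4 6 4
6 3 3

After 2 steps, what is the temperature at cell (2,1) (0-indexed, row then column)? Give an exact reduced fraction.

Answer: 383/100

Derivation:
Step 1: cell (2,1) = 18/5
Step 2: cell (2,1) = 383/100
Full grid after step 2:
  11/4 319/120 85/36
  251/80 139/50 349/120
  881/240 383/100 403/120
  77/18 473/120 145/36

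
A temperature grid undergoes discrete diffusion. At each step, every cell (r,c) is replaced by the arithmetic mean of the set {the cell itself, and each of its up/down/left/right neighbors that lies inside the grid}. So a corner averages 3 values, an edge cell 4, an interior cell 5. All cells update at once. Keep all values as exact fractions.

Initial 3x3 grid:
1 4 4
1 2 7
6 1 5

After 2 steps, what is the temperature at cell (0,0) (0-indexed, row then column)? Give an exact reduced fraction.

Step 1: cell (0,0) = 2
Step 2: cell (0,0) = 29/12
Full grid after step 2:
  29/12 51/16 49/12
  61/24 13/4 101/24
  26/9 27/8 37/9

Answer: 29/12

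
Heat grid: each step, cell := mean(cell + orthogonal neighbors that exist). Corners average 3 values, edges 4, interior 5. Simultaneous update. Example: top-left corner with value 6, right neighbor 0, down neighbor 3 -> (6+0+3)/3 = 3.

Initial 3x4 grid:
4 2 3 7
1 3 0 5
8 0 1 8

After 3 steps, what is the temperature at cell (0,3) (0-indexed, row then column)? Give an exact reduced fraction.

Answer: 239/60

Derivation:
Step 1: cell (0,3) = 5
Step 2: cell (0,3) = 13/3
Step 3: cell (0,3) = 239/60
Full grid after step 3:
  1463/540 1301/450 3851/1200 239/60
  5309/1800 15443/6000 19423/6000 863/225
  1999/720 2299/800 21931/7200 8149/2160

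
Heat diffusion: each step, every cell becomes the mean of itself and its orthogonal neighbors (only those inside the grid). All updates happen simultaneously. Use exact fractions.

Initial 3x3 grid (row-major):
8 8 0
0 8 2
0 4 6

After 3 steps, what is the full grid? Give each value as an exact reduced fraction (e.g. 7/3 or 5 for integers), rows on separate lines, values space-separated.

After step 1:
  16/3 6 10/3
  4 22/5 4
  4/3 9/2 4
After step 2:
  46/9 143/30 40/9
  113/30 229/50 59/15
  59/18 427/120 25/6
After step 3:
  614/135 4253/900 1183/270
  7531/1800 4121/1000 3853/900
  3817/1080 28049/7200 1399/360

Answer: 614/135 4253/900 1183/270
7531/1800 4121/1000 3853/900
3817/1080 28049/7200 1399/360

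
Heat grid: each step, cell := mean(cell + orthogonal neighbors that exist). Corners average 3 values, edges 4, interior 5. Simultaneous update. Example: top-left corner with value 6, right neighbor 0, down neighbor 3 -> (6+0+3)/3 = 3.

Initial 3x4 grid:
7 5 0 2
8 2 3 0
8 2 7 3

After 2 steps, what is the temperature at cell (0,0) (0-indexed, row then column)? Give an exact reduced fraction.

Answer: 197/36

Derivation:
Step 1: cell (0,0) = 20/3
Step 2: cell (0,0) = 197/36
Full grid after step 2:
  197/36 25/6 34/15 31/18
  275/48 209/50 293/100 21/10
  17/3 37/8 427/120 109/36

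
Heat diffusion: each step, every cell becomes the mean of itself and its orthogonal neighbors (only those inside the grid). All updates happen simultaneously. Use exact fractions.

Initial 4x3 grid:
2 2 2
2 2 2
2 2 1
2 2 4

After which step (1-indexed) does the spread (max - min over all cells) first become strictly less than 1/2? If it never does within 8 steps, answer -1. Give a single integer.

Step 1: max=5/2, min=7/4, spread=3/4
Step 2: max=85/36, min=191/100, spread=203/450
  -> spread < 1/2 first at step 2
Step 3: max=15833/7200, min=587/300, spread=349/1440
Step 4: max=140603/64800, min=10609/5400, spread=2659/12960
Step 5: max=8260117/3888000, min=266839/135000, spread=2875769/19440000
Step 6: max=492634583/233280000, min=715771/360000, spread=1152599/9331200
Step 7: max=29316349597/13996800000, min=1940321393/972000000, spread=6878607689/69984000000
Step 8: max=1751713429223/839808000000, min=45658457/22781250, spread=548480563/6718464000

Answer: 2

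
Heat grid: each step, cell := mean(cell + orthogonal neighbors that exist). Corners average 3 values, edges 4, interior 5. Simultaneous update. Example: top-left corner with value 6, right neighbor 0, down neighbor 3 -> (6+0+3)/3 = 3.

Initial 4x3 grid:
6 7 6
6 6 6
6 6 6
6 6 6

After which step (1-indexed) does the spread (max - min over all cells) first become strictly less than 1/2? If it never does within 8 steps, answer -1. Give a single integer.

Answer: 1

Derivation:
Step 1: max=19/3, min=6, spread=1/3
  -> spread < 1/2 first at step 1
Step 2: max=1507/240, min=6, spread=67/240
Step 3: max=13397/2160, min=6, spread=437/2160
Step 4: max=5341531/864000, min=6009/1000, spread=29951/172800
Step 5: max=47871821/7776000, min=20329/3375, spread=206761/1555200
Step 6: max=19118595571/3110400000, min=32565671/5400000, spread=14430763/124416000
Step 7: max=1144851741689/186624000000, min=2609652727/432000000, spread=139854109/1492992000
Step 8: max=68607111890251/11197440000000, min=235131228977/38880000000, spread=7114543559/89579520000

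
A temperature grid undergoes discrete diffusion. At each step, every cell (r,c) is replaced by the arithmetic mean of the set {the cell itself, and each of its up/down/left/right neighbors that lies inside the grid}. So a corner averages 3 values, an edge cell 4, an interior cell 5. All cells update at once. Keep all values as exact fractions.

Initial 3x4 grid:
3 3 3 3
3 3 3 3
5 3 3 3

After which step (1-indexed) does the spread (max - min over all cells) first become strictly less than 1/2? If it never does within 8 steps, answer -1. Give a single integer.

Step 1: max=11/3, min=3, spread=2/3
Step 2: max=32/9, min=3, spread=5/9
Step 3: max=365/108, min=3, spread=41/108
  -> spread < 1/2 first at step 3
Step 4: max=43097/12960, min=3, spread=4217/12960
Step 5: max=2541949/777600, min=10879/3600, spread=38417/155520
Step 6: max=151168211/46656000, min=218597/72000, spread=1903471/9331200
Step 7: max=8999069089/2799360000, min=6595759/2160000, spread=18038617/111974400
Step 8: max=537152982851/167961600000, min=596126759/194400000, spread=883978523/6718464000

Answer: 3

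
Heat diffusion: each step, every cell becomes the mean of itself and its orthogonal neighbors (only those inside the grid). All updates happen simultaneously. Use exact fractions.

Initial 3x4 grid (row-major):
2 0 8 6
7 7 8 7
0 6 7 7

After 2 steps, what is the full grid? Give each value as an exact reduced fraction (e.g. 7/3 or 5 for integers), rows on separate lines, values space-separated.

After step 1:
  3 17/4 11/2 7
  4 28/5 37/5 7
  13/3 5 7 7
After step 2:
  15/4 367/80 483/80 13/2
  127/30 21/4 13/2 71/10
  40/9 329/60 33/5 7

Answer: 15/4 367/80 483/80 13/2
127/30 21/4 13/2 71/10
40/9 329/60 33/5 7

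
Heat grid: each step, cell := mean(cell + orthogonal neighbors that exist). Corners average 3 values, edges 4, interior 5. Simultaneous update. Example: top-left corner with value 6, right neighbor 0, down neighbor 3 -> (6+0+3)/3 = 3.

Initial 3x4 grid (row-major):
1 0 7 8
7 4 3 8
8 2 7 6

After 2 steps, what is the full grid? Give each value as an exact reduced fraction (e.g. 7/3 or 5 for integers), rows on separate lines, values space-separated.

After step 1:
  8/3 3 9/2 23/3
  5 16/5 29/5 25/4
  17/3 21/4 9/2 7
After step 2:
  32/9 401/120 629/120 221/36
  62/15 89/20 97/20 1603/240
  191/36 1117/240 451/80 71/12

Answer: 32/9 401/120 629/120 221/36
62/15 89/20 97/20 1603/240
191/36 1117/240 451/80 71/12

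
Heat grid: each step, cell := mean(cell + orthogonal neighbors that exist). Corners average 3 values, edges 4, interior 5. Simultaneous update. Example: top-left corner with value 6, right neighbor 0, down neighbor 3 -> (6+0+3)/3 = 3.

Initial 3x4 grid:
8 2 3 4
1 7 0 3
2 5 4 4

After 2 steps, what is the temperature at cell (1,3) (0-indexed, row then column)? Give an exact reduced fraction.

Answer: 263/80

Derivation:
Step 1: cell (1,3) = 11/4
Step 2: cell (1,3) = 263/80
Full grid after step 2:
  79/18 167/48 839/240 25/9
  83/24 102/25 293/100 263/80
  35/9 161/48 889/240 29/9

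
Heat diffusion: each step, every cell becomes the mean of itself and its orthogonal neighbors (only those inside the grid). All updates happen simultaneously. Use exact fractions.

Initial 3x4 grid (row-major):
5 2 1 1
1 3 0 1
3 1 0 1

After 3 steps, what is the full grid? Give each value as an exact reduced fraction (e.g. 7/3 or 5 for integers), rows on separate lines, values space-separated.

After step 1:
  8/3 11/4 1 1
  3 7/5 1 3/4
  5/3 7/4 1/2 2/3
After step 2:
  101/36 469/240 23/16 11/12
  131/60 99/50 93/100 41/48
  77/36 319/240 47/48 23/36
After step 3:
  4999/2160 14719/7200 3143/2400 77/72
  8197/3600 2513/1500 7417/6000 12023/14400
  4069/2160 11569/7200 6979/7200 89/108

Answer: 4999/2160 14719/7200 3143/2400 77/72
8197/3600 2513/1500 7417/6000 12023/14400
4069/2160 11569/7200 6979/7200 89/108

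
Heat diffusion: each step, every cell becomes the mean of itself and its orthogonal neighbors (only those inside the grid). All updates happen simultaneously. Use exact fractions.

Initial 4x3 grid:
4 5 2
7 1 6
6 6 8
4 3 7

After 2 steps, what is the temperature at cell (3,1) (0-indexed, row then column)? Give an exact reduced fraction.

Step 1: cell (3,1) = 5
Step 2: cell (3,1) = 151/30
Full grid after step 2:
  77/18 53/12 139/36
  247/48 431/100 61/12
  1163/240 273/50 109/20
  181/36 151/30 71/12

Answer: 151/30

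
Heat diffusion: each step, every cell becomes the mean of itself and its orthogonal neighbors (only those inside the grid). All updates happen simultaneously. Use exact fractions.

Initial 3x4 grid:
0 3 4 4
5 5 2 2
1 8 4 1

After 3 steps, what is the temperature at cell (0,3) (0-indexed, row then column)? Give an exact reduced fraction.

Answer: 3247/1080

Derivation:
Step 1: cell (0,3) = 10/3
Step 2: cell (0,3) = 53/18
Step 3: cell (0,3) = 3247/1080
Full grid after step 3:
  887/270 4709/1440 4687/1440 3247/1080
  10151/2880 4447/1200 4001/1200 8641/2880
  541/135 5579/1440 5077/1440 3277/1080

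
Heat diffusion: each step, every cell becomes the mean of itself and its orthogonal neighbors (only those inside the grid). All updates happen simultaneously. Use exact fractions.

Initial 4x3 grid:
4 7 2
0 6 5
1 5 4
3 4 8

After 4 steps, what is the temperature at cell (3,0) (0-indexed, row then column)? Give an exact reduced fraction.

Answer: 121163/32400

Derivation:
Step 1: cell (3,0) = 8/3
Step 2: cell (3,0) = 119/36
Step 3: cell (3,0) = 377/108
Step 4: cell (3,0) = 121163/32400
Full grid after step 4:
  497597/129600 3619133/864000 574847/129600
  403511/108000 1472977/360000 974647/216000
  391631/108000 248617/60000 978887/216000
  121163/32400 298589/72000 298301/64800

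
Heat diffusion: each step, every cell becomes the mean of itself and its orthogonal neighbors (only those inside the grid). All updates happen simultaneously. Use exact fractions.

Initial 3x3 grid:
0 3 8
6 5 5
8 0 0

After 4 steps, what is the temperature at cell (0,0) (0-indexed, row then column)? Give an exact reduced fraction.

Step 1: cell (0,0) = 3
Step 2: cell (0,0) = 47/12
Step 3: cell (0,0) = 2881/720
Step 4: cell (0,0) = 175967/43200
Full grid after step 4:
  175967/43200 218387/54000 263963/64800
  3413317/864000 708577/180000 553157/144000
  62797/16200 3211067/864000 476801/129600

Answer: 175967/43200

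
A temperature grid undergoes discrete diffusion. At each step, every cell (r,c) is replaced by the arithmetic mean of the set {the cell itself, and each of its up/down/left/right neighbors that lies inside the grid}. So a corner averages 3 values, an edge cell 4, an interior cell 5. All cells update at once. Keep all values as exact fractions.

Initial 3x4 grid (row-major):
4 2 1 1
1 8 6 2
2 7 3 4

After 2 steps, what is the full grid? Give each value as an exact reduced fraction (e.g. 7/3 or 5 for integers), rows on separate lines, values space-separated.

Answer: 59/18 803/240 139/48 85/36
853/240 213/50 391/100 139/48
145/36 68/15 17/4 15/4

Derivation:
After step 1:
  7/3 15/4 5/2 4/3
  15/4 24/5 4 13/4
  10/3 5 5 3
After step 2:
  59/18 803/240 139/48 85/36
  853/240 213/50 391/100 139/48
  145/36 68/15 17/4 15/4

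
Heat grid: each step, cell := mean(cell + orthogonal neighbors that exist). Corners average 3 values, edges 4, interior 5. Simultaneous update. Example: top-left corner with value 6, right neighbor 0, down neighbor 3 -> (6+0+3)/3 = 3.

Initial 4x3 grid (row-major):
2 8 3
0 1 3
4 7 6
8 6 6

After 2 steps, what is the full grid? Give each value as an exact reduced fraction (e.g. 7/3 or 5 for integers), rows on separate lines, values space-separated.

Answer: 103/36 153/40 137/36
409/120 171/50 1033/240
173/40 128/25 391/80
35/6 471/80 73/12

Derivation:
After step 1:
  10/3 7/2 14/3
  7/4 19/5 13/4
  19/4 24/5 11/2
  6 27/4 6
After step 2:
  103/36 153/40 137/36
  409/120 171/50 1033/240
  173/40 128/25 391/80
  35/6 471/80 73/12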